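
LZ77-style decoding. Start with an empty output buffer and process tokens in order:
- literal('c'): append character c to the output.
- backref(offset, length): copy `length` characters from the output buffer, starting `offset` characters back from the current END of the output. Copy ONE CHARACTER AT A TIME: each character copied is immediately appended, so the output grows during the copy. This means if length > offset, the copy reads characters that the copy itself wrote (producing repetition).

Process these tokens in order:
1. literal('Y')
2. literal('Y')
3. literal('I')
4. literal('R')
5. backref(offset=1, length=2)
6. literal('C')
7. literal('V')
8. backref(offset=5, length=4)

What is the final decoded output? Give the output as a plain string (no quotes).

Token 1: literal('Y'). Output: "Y"
Token 2: literal('Y'). Output: "YY"
Token 3: literal('I'). Output: "YYI"
Token 4: literal('R'). Output: "YYIR"
Token 5: backref(off=1, len=2) (overlapping!). Copied 'RR' from pos 3. Output: "YYIRRR"
Token 6: literal('C'). Output: "YYIRRRC"
Token 7: literal('V'). Output: "YYIRRRCV"
Token 8: backref(off=5, len=4). Copied 'RRRC' from pos 3. Output: "YYIRRRCVRRRC"

Answer: YYIRRRCVRRRC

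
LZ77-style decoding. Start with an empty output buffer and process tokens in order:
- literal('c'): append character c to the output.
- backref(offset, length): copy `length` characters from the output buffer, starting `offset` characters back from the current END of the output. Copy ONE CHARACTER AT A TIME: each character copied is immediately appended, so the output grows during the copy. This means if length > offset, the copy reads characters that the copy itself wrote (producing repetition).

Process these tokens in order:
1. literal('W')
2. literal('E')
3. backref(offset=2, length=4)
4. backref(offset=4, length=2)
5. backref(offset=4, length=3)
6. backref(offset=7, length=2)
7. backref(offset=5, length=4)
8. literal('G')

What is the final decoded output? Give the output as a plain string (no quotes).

Answer: WEWEWEWEWEWWEWEWWG

Derivation:
Token 1: literal('W'). Output: "W"
Token 2: literal('E'). Output: "WE"
Token 3: backref(off=2, len=4) (overlapping!). Copied 'WEWE' from pos 0. Output: "WEWEWE"
Token 4: backref(off=4, len=2). Copied 'WE' from pos 2. Output: "WEWEWEWE"
Token 5: backref(off=4, len=3). Copied 'WEW' from pos 4. Output: "WEWEWEWEWEW"
Token 6: backref(off=7, len=2). Copied 'WE' from pos 4. Output: "WEWEWEWEWEWWE"
Token 7: backref(off=5, len=4). Copied 'WEWW' from pos 8. Output: "WEWEWEWEWEWWEWEWW"
Token 8: literal('G'). Output: "WEWEWEWEWEWWEWEWWG"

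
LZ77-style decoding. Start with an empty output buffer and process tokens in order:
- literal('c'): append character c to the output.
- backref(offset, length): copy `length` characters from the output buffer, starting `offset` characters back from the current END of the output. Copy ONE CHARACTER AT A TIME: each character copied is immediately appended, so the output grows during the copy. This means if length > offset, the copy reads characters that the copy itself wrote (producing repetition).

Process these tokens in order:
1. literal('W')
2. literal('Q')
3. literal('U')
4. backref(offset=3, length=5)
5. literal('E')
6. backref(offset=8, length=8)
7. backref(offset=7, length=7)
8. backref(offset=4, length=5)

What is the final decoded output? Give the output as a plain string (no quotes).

Answer: WQUWQUWQEQUWQUWQEUWQUWQEUWQEU

Derivation:
Token 1: literal('W'). Output: "W"
Token 2: literal('Q'). Output: "WQ"
Token 3: literal('U'). Output: "WQU"
Token 4: backref(off=3, len=5) (overlapping!). Copied 'WQUWQ' from pos 0. Output: "WQUWQUWQ"
Token 5: literal('E'). Output: "WQUWQUWQE"
Token 6: backref(off=8, len=8). Copied 'QUWQUWQE' from pos 1. Output: "WQUWQUWQEQUWQUWQE"
Token 7: backref(off=7, len=7). Copied 'UWQUWQE' from pos 10. Output: "WQUWQUWQEQUWQUWQEUWQUWQE"
Token 8: backref(off=4, len=5) (overlapping!). Copied 'UWQEU' from pos 20. Output: "WQUWQUWQEQUWQUWQEUWQUWQEUWQEU"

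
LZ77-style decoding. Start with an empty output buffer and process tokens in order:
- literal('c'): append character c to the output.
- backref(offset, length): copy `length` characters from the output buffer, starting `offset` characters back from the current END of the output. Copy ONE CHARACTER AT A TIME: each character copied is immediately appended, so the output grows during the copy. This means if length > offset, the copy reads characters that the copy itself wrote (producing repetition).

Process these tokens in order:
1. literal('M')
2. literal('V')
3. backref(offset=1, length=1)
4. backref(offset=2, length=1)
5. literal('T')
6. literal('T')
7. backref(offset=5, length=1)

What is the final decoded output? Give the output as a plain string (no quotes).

Token 1: literal('M'). Output: "M"
Token 2: literal('V'). Output: "MV"
Token 3: backref(off=1, len=1). Copied 'V' from pos 1. Output: "MVV"
Token 4: backref(off=2, len=1). Copied 'V' from pos 1. Output: "MVVV"
Token 5: literal('T'). Output: "MVVVT"
Token 6: literal('T'). Output: "MVVVTT"
Token 7: backref(off=5, len=1). Copied 'V' from pos 1. Output: "MVVVTTV"

Answer: MVVVTTV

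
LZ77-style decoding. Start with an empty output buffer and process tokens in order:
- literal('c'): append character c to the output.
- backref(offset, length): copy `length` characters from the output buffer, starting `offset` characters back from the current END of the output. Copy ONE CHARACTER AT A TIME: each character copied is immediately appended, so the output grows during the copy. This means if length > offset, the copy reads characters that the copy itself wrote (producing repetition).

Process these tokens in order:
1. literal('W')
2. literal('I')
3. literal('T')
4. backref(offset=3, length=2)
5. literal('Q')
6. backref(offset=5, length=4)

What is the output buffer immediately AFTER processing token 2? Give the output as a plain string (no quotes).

Answer: WI

Derivation:
Token 1: literal('W'). Output: "W"
Token 2: literal('I'). Output: "WI"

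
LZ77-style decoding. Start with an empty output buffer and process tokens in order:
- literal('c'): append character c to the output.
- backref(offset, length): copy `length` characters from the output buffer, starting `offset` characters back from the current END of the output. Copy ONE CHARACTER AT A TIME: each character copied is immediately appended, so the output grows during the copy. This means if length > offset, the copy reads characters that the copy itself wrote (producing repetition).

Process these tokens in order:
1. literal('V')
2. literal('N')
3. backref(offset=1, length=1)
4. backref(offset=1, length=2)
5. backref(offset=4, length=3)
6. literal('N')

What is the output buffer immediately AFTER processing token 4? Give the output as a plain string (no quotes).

Answer: VNNNN

Derivation:
Token 1: literal('V'). Output: "V"
Token 2: literal('N'). Output: "VN"
Token 3: backref(off=1, len=1). Copied 'N' from pos 1. Output: "VNN"
Token 4: backref(off=1, len=2) (overlapping!). Copied 'NN' from pos 2. Output: "VNNNN"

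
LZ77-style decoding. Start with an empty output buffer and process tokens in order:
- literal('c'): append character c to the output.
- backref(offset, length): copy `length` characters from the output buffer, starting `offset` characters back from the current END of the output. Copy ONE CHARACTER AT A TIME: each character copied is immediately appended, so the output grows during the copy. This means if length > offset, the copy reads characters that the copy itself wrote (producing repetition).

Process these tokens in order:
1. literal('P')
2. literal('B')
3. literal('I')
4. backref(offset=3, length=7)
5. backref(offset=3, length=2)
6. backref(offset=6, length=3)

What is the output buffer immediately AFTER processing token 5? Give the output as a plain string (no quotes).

Answer: PBIPBIPBIPBI

Derivation:
Token 1: literal('P'). Output: "P"
Token 2: literal('B'). Output: "PB"
Token 3: literal('I'). Output: "PBI"
Token 4: backref(off=3, len=7) (overlapping!). Copied 'PBIPBIP' from pos 0. Output: "PBIPBIPBIP"
Token 5: backref(off=3, len=2). Copied 'BI' from pos 7. Output: "PBIPBIPBIPBI"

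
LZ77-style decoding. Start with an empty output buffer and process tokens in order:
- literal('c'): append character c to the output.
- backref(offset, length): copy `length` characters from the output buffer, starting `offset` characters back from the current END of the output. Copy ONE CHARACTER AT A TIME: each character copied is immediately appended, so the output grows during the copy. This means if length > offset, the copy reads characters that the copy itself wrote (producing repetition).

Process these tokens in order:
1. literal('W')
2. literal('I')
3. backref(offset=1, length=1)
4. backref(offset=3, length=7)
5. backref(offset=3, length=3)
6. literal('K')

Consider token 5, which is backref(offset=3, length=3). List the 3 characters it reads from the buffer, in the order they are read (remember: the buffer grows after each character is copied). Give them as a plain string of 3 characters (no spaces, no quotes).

Answer: IIW

Derivation:
Token 1: literal('W'). Output: "W"
Token 2: literal('I'). Output: "WI"
Token 3: backref(off=1, len=1). Copied 'I' from pos 1. Output: "WII"
Token 4: backref(off=3, len=7) (overlapping!). Copied 'WIIWIIW' from pos 0. Output: "WIIWIIWIIW"
Token 5: backref(off=3, len=3). Buffer before: "WIIWIIWIIW" (len 10)
  byte 1: read out[7]='I', append. Buffer now: "WIIWIIWIIWI"
  byte 2: read out[8]='I', append. Buffer now: "WIIWIIWIIWII"
  byte 3: read out[9]='W', append. Buffer now: "WIIWIIWIIWIIW"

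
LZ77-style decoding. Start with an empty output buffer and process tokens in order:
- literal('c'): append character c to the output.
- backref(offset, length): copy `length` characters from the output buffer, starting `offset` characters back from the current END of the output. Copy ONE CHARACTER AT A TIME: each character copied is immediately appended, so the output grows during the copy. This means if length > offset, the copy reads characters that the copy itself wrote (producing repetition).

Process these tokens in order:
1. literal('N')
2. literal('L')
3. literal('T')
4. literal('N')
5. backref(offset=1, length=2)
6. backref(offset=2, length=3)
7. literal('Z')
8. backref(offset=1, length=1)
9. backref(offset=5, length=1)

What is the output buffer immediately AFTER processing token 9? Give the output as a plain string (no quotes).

Answer: NLTNNNNNNZZN

Derivation:
Token 1: literal('N'). Output: "N"
Token 2: literal('L'). Output: "NL"
Token 3: literal('T'). Output: "NLT"
Token 4: literal('N'). Output: "NLTN"
Token 5: backref(off=1, len=2) (overlapping!). Copied 'NN' from pos 3. Output: "NLTNNN"
Token 6: backref(off=2, len=3) (overlapping!). Copied 'NNN' from pos 4. Output: "NLTNNNNNN"
Token 7: literal('Z'). Output: "NLTNNNNNNZ"
Token 8: backref(off=1, len=1). Copied 'Z' from pos 9. Output: "NLTNNNNNNZZ"
Token 9: backref(off=5, len=1). Copied 'N' from pos 6. Output: "NLTNNNNNNZZN"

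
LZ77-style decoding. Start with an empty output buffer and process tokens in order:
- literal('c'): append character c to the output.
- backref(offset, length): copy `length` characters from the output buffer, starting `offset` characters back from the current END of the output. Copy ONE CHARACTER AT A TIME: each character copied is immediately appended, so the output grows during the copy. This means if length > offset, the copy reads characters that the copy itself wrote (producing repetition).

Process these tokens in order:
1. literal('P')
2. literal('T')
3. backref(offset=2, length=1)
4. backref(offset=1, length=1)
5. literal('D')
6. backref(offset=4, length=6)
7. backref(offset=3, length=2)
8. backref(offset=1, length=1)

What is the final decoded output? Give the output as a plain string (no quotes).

Token 1: literal('P'). Output: "P"
Token 2: literal('T'). Output: "PT"
Token 3: backref(off=2, len=1). Copied 'P' from pos 0. Output: "PTP"
Token 4: backref(off=1, len=1). Copied 'P' from pos 2. Output: "PTPP"
Token 5: literal('D'). Output: "PTPPD"
Token 6: backref(off=4, len=6) (overlapping!). Copied 'TPPDTP' from pos 1. Output: "PTPPDTPPDTP"
Token 7: backref(off=3, len=2). Copied 'DT' from pos 8. Output: "PTPPDTPPDTPDT"
Token 8: backref(off=1, len=1). Copied 'T' from pos 12. Output: "PTPPDTPPDTPDTT"

Answer: PTPPDTPPDTPDTT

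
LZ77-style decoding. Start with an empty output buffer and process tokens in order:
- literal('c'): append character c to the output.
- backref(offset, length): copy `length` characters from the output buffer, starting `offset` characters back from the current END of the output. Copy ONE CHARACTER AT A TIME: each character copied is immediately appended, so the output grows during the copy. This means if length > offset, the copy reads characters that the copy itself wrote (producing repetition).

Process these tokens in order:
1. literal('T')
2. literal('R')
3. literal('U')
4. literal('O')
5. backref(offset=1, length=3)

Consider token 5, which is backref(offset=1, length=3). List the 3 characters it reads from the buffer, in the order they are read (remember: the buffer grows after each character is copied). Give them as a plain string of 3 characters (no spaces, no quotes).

Answer: OOO

Derivation:
Token 1: literal('T'). Output: "T"
Token 2: literal('R'). Output: "TR"
Token 3: literal('U'). Output: "TRU"
Token 4: literal('O'). Output: "TRUO"
Token 5: backref(off=1, len=3). Buffer before: "TRUO" (len 4)
  byte 1: read out[3]='O', append. Buffer now: "TRUOO"
  byte 2: read out[4]='O', append. Buffer now: "TRUOOO"
  byte 3: read out[5]='O', append. Buffer now: "TRUOOOO"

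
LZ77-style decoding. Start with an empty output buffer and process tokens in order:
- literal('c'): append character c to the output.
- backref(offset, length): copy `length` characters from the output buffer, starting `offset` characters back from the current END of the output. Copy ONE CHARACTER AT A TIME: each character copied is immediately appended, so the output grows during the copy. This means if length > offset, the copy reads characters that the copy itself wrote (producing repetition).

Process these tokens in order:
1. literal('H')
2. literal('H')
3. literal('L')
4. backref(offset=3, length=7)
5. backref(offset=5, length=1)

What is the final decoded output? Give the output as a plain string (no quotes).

Token 1: literal('H'). Output: "H"
Token 2: literal('H'). Output: "HH"
Token 3: literal('L'). Output: "HHL"
Token 4: backref(off=3, len=7) (overlapping!). Copied 'HHLHHLH' from pos 0. Output: "HHLHHLHHLH"
Token 5: backref(off=5, len=1). Copied 'L' from pos 5. Output: "HHLHHLHHLHL"

Answer: HHLHHLHHLHL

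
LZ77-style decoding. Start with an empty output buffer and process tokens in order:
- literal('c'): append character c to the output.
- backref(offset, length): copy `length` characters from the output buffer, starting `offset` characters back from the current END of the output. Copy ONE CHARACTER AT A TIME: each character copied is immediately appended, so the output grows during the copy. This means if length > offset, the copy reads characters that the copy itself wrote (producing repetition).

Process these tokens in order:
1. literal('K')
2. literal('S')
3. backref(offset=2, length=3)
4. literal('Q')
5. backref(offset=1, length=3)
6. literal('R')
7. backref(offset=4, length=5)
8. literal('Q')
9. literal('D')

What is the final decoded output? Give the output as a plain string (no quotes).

Token 1: literal('K'). Output: "K"
Token 2: literal('S'). Output: "KS"
Token 3: backref(off=2, len=3) (overlapping!). Copied 'KSK' from pos 0. Output: "KSKSK"
Token 4: literal('Q'). Output: "KSKSKQ"
Token 5: backref(off=1, len=3) (overlapping!). Copied 'QQQ' from pos 5. Output: "KSKSKQQQQ"
Token 6: literal('R'). Output: "KSKSKQQQQR"
Token 7: backref(off=4, len=5) (overlapping!). Copied 'QQQRQ' from pos 6. Output: "KSKSKQQQQRQQQRQ"
Token 8: literal('Q'). Output: "KSKSKQQQQRQQQRQQ"
Token 9: literal('D'). Output: "KSKSKQQQQRQQQRQQD"

Answer: KSKSKQQQQRQQQRQQD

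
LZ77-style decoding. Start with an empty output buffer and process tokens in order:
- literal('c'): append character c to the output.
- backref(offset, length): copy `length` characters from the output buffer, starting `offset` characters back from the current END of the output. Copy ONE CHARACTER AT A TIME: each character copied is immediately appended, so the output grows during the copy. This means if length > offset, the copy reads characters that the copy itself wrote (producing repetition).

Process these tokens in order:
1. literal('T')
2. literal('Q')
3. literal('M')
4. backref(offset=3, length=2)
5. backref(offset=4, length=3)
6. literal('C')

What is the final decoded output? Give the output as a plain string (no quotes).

Token 1: literal('T'). Output: "T"
Token 2: literal('Q'). Output: "TQ"
Token 3: literal('M'). Output: "TQM"
Token 4: backref(off=3, len=2). Copied 'TQ' from pos 0. Output: "TQMTQ"
Token 5: backref(off=4, len=3). Copied 'QMT' from pos 1. Output: "TQMTQQMT"
Token 6: literal('C'). Output: "TQMTQQMTC"

Answer: TQMTQQMTC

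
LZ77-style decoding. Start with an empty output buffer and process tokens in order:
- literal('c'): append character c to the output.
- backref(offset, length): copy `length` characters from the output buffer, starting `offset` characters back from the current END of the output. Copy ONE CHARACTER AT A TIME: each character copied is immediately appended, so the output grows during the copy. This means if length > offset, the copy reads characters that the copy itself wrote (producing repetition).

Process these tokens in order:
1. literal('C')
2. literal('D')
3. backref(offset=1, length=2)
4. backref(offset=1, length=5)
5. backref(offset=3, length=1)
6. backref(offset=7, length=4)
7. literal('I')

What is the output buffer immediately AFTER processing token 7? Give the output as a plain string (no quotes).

Token 1: literal('C'). Output: "C"
Token 2: literal('D'). Output: "CD"
Token 3: backref(off=1, len=2) (overlapping!). Copied 'DD' from pos 1. Output: "CDDD"
Token 4: backref(off=1, len=5) (overlapping!). Copied 'DDDDD' from pos 3. Output: "CDDDDDDDD"
Token 5: backref(off=3, len=1). Copied 'D' from pos 6. Output: "CDDDDDDDDD"
Token 6: backref(off=7, len=4). Copied 'DDDD' from pos 3. Output: "CDDDDDDDDDDDDD"
Token 7: literal('I'). Output: "CDDDDDDDDDDDDDI"

Answer: CDDDDDDDDDDDDDI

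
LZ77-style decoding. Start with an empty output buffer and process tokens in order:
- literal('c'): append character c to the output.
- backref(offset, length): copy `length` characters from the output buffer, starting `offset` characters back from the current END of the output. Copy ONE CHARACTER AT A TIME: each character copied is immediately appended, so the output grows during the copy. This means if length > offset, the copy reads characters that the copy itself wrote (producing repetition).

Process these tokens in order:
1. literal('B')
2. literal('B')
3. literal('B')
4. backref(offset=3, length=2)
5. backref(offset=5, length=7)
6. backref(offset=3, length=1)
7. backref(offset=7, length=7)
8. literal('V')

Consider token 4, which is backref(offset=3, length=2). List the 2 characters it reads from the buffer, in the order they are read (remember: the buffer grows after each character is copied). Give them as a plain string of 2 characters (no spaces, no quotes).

Token 1: literal('B'). Output: "B"
Token 2: literal('B'). Output: "BB"
Token 3: literal('B'). Output: "BBB"
Token 4: backref(off=3, len=2). Buffer before: "BBB" (len 3)
  byte 1: read out[0]='B', append. Buffer now: "BBBB"
  byte 2: read out[1]='B', append. Buffer now: "BBBBB"

Answer: BB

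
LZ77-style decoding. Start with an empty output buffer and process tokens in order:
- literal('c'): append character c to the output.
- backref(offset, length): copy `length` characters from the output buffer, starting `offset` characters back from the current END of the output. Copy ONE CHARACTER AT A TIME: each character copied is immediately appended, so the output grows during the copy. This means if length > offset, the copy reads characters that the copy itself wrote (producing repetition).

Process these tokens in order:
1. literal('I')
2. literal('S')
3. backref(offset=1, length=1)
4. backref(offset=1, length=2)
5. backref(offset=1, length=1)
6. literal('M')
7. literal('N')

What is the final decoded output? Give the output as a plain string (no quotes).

Token 1: literal('I'). Output: "I"
Token 2: literal('S'). Output: "IS"
Token 3: backref(off=1, len=1). Copied 'S' from pos 1. Output: "ISS"
Token 4: backref(off=1, len=2) (overlapping!). Copied 'SS' from pos 2. Output: "ISSSS"
Token 5: backref(off=1, len=1). Copied 'S' from pos 4. Output: "ISSSSS"
Token 6: literal('M'). Output: "ISSSSSM"
Token 7: literal('N'). Output: "ISSSSSMN"

Answer: ISSSSSMN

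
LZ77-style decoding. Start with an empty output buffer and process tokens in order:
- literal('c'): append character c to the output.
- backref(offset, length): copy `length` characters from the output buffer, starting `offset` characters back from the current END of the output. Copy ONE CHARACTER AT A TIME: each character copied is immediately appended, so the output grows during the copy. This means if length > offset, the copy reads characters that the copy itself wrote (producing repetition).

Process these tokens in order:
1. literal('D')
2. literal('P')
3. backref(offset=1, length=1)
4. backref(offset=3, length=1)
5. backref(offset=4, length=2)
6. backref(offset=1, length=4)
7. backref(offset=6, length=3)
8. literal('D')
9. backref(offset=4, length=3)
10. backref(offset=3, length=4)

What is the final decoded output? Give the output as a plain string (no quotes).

Answer: DPPDDPPPPPDPPDDPPDPPD

Derivation:
Token 1: literal('D'). Output: "D"
Token 2: literal('P'). Output: "DP"
Token 3: backref(off=1, len=1). Copied 'P' from pos 1. Output: "DPP"
Token 4: backref(off=3, len=1). Copied 'D' from pos 0. Output: "DPPD"
Token 5: backref(off=4, len=2). Copied 'DP' from pos 0. Output: "DPPDDP"
Token 6: backref(off=1, len=4) (overlapping!). Copied 'PPPP' from pos 5. Output: "DPPDDPPPPP"
Token 7: backref(off=6, len=3). Copied 'DPP' from pos 4. Output: "DPPDDPPPPPDPP"
Token 8: literal('D'). Output: "DPPDDPPPPPDPPD"
Token 9: backref(off=4, len=3). Copied 'DPP' from pos 10. Output: "DPPDDPPPPPDPPDDPP"
Token 10: backref(off=3, len=4) (overlapping!). Copied 'DPPD' from pos 14. Output: "DPPDDPPPPPDPPDDPPDPPD"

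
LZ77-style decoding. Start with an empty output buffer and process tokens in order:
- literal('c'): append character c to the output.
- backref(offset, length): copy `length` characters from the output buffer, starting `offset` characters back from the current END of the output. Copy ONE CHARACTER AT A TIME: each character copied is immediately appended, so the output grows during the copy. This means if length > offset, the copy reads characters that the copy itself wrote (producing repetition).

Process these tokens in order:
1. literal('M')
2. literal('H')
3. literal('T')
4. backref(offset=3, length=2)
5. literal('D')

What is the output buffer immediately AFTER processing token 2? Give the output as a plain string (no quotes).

Token 1: literal('M'). Output: "M"
Token 2: literal('H'). Output: "MH"

Answer: MH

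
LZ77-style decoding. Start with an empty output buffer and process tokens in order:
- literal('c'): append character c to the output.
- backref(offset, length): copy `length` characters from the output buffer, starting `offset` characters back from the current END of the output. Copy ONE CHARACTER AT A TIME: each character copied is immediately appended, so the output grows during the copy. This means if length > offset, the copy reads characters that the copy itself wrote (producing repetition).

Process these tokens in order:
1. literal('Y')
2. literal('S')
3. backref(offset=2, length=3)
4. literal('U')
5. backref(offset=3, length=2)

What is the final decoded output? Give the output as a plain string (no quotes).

Token 1: literal('Y'). Output: "Y"
Token 2: literal('S'). Output: "YS"
Token 3: backref(off=2, len=3) (overlapping!). Copied 'YSY' from pos 0. Output: "YSYSY"
Token 4: literal('U'). Output: "YSYSYU"
Token 5: backref(off=3, len=2). Copied 'SY' from pos 3. Output: "YSYSYUSY"

Answer: YSYSYUSY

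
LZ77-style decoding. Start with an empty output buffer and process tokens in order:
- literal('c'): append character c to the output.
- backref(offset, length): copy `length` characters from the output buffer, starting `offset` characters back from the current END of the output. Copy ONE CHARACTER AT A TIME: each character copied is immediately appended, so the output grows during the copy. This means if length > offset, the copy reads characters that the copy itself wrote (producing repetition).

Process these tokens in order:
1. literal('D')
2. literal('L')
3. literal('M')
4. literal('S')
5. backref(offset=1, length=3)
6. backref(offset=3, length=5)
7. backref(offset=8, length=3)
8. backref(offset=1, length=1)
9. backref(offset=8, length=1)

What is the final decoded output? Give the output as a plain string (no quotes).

Token 1: literal('D'). Output: "D"
Token 2: literal('L'). Output: "DL"
Token 3: literal('M'). Output: "DLM"
Token 4: literal('S'). Output: "DLMS"
Token 5: backref(off=1, len=3) (overlapping!). Copied 'SSS' from pos 3. Output: "DLMSSSS"
Token 6: backref(off=3, len=5) (overlapping!). Copied 'SSSSS' from pos 4. Output: "DLMSSSSSSSSS"
Token 7: backref(off=8, len=3). Copied 'SSS' from pos 4. Output: "DLMSSSSSSSSSSSS"
Token 8: backref(off=1, len=1). Copied 'S' from pos 14. Output: "DLMSSSSSSSSSSSSS"
Token 9: backref(off=8, len=1). Copied 'S' from pos 8. Output: "DLMSSSSSSSSSSSSSS"

Answer: DLMSSSSSSSSSSSSSS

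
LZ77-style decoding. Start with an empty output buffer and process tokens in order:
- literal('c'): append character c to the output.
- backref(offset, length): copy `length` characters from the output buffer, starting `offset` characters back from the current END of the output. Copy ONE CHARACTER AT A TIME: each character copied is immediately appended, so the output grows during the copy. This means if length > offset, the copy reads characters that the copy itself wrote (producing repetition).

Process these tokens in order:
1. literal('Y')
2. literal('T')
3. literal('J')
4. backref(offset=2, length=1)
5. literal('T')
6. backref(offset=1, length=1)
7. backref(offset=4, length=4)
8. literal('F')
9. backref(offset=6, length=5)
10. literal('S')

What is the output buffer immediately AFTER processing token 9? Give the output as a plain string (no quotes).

Answer: YTJTTTJTTTFTJTTT

Derivation:
Token 1: literal('Y'). Output: "Y"
Token 2: literal('T'). Output: "YT"
Token 3: literal('J'). Output: "YTJ"
Token 4: backref(off=2, len=1). Copied 'T' from pos 1. Output: "YTJT"
Token 5: literal('T'). Output: "YTJTT"
Token 6: backref(off=1, len=1). Copied 'T' from pos 4. Output: "YTJTTT"
Token 7: backref(off=4, len=4). Copied 'JTTT' from pos 2. Output: "YTJTTTJTTT"
Token 8: literal('F'). Output: "YTJTTTJTTTF"
Token 9: backref(off=6, len=5). Copied 'TJTTT' from pos 5. Output: "YTJTTTJTTTFTJTTT"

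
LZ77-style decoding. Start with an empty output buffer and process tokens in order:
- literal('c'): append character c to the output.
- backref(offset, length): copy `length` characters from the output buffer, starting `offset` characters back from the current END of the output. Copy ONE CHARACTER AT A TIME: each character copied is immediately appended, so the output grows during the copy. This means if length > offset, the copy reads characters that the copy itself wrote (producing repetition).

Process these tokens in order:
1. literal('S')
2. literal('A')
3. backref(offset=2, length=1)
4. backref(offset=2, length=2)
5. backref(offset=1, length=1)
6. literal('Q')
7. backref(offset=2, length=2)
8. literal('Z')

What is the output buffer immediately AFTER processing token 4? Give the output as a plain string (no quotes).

Answer: SASAS

Derivation:
Token 1: literal('S'). Output: "S"
Token 2: literal('A'). Output: "SA"
Token 3: backref(off=2, len=1). Copied 'S' from pos 0. Output: "SAS"
Token 4: backref(off=2, len=2). Copied 'AS' from pos 1. Output: "SASAS"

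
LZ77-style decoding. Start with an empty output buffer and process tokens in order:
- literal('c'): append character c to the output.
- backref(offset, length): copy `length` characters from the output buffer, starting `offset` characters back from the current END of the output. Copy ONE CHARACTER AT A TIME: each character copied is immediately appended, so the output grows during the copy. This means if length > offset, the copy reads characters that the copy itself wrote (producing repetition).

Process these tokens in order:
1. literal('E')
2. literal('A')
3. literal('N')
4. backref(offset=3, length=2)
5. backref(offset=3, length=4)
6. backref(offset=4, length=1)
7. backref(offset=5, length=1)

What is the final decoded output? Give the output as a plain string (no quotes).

Token 1: literal('E'). Output: "E"
Token 2: literal('A'). Output: "EA"
Token 3: literal('N'). Output: "EAN"
Token 4: backref(off=3, len=2). Copied 'EA' from pos 0. Output: "EANEA"
Token 5: backref(off=3, len=4) (overlapping!). Copied 'NEAN' from pos 2. Output: "EANEANEAN"
Token 6: backref(off=4, len=1). Copied 'N' from pos 5. Output: "EANEANEANN"
Token 7: backref(off=5, len=1). Copied 'N' from pos 5. Output: "EANEANEANNN"

Answer: EANEANEANNN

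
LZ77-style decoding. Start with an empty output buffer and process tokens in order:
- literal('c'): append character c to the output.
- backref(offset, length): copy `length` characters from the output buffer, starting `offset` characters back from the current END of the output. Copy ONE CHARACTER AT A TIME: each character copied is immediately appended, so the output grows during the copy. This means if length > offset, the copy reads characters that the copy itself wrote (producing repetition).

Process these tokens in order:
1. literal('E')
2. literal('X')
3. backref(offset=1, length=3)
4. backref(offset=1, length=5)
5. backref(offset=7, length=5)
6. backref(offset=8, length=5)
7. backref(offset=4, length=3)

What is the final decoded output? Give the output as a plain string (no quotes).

Token 1: literal('E'). Output: "E"
Token 2: literal('X'). Output: "EX"
Token 3: backref(off=1, len=3) (overlapping!). Copied 'XXX' from pos 1. Output: "EXXXX"
Token 4: backref(off=1, len=5) (overlapping!). Copied 'XXXXX' from pos 4. Output: "EXXXXXXXXX"
Token 5: backref(off=7, len=5). Copied 'XXXXX' from pos 3. Output: "EXXXXXXXXXXXXXX"
Token 6: backref(off=8, len=5). Copied 'XXXXX' from pos 7. Output: "EXXXXXXXXXXXXXXXXXXX"
Token 7: backref(off=4, len=3). Copied 'XXX' from pos 16. Output: "EXXXXXXXXXXXXXXXXXXXXXX"

Answer: EXXXXXXXXXXXXXXXXXXXXXX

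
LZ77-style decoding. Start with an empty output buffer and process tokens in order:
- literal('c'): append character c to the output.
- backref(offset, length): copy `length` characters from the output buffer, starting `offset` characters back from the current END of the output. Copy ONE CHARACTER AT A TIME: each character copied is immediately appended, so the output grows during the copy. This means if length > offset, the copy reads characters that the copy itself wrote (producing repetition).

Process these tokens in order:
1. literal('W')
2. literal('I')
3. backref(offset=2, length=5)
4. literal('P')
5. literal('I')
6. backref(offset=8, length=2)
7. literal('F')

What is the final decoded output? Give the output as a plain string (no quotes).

Answer: WIWIWIWPIIWF

Derivation:
Token 1: literal('W'). Output: "W"
Token 2: literal('I'). Output: "WI"
Token 3: backref(off=2, len=5) (overlapping!). Copied 'WIWIW' from pos 0. Output: "WIWIWIW"
Token 4: literal('P'). Output: "WIWIWIWP"
Token 5: literal('I'). Output: "WIWIWIWPI"
Token 6: backref(off=8, len=2). Copied 'IW' from pos 1. Output: "WIWIWIWPIIW"
Token 7: literal('F'). Output: "WIWIWIWPIIWF"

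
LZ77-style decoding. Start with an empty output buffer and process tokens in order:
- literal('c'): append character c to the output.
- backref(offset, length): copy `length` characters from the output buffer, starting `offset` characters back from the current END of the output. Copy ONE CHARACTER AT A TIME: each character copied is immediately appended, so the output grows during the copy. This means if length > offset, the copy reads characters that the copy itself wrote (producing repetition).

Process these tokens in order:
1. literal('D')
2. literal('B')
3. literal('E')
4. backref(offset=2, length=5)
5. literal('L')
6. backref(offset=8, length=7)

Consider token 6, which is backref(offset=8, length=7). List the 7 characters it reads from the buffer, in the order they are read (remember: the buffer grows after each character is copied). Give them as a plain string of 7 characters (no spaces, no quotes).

Answer: BEBEBEB

Derivation:
Token 1: literal('D'). Output: "D"
Token 2: literal('B'). Output: "DB"
Token 3: literal('E'). Output: "DBE"
Token 4: backref(off=2, len=5) (overlapping!). Copied 'BEBEB' from pos 1. Output: "DBEBEBEB"
Token 5: literal('L'). Output: "DBEBEBEBL"
Token 6: backref(off=8, len=7). Buffer before: "DBEBEBEBL" (len 9)
  byte 1: read out[1]='B', append. Buffer now: "DBEBEBEBLB"
  byte 2: read out[2]='E', append. Buffer now: "DBEBEBEBLBE"
  byte 3: read out[3]='B', append. Buffer now: "DBEBEBEBLBEB"
  byte 4: read out[4]='E', append. Buffer now: "DBEBEBEBLBEBE"
  byte 5: read out[5]='B', append. Buffer now: "DBEBEBEBLBEBEB"
  byte 6: read out[6]='E', append. Buffer now: "DBEBEBEBLBEBEBE"
  byte 7: read out[7]='B', append. Buffer now: "DBEBEBEBLBEBEBEB"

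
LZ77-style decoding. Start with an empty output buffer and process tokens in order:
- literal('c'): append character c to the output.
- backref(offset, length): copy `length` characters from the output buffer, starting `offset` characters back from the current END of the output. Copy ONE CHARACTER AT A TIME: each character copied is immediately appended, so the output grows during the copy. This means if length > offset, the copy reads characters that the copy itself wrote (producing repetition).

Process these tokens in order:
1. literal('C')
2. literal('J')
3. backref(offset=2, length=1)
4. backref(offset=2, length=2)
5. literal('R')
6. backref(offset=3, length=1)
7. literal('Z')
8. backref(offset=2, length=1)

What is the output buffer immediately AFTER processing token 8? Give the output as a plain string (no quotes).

Answer: CJCJCRJZJ

Derivation:
Token 1: literal('C'). Output: "C"
Token 2: literal('J'). Output: "CJ"
Token 3: backref(off=2, len=1). Copied 'C' from pos 0. Output: "CJC"
Token 4: backref(off=2, len=2). Copied 'JC' from pos 1. Output: "CJCJC"
Token 5: literal('R'). Output: "CJCJCR"
Token 6: backref(off=3, len=1). Copied 'J' from pos 3. Output: "CJCJCRJ"
Token 7: literal('Z'). Output: "CJCJCRJZ"
Token 8: backref(off=2, len=1). Copied 'J' from pos 6. Output: "CJCJCRJZJ"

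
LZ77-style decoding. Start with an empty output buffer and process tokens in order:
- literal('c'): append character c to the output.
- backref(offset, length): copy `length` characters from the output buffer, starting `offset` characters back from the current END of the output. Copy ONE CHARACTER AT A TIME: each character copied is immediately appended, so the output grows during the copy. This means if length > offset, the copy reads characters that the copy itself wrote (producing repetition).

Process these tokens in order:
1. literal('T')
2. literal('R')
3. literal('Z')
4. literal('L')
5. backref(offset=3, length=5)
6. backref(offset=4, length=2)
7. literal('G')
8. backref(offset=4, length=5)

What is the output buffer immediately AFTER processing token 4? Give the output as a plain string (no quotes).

Token 1: literal('T'). Output: "T"
Token 2: literal('R'). Output: "TR"
Token 3: literal('Z'). Output: "TRZ"
Token 4: literal('L'). Output: "TRZL"

Answer: TRZL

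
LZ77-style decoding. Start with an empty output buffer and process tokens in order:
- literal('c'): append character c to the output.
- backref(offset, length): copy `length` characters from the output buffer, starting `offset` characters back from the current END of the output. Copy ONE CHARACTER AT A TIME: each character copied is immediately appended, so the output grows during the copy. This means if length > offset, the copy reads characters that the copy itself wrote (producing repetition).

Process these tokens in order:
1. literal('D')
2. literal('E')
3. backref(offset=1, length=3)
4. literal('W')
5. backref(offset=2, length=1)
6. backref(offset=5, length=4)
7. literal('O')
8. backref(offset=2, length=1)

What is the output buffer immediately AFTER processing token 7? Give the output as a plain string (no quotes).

Answer: DEEEEWEEEEWO

Derivation:
Token 1: literal('D'). Output: "D"
Token 2: literal('E'). Output: "DE"
Token 3: backref(off=1, len=3) (overlapping!). Copied 'EEE' from pos 1. Output: "DEEEE"
Token 4: literal('W'). Output: "DEEEEW"
Token 5: backref(off=2, len=1). Copied 'E' from pos 4. Output: "DEEEEWE"
Token 6: backref(off=5, len=4). Copied 'EEEW' from pos 2. Output: "DEEEEWEEEEW"
Token 7: literal('O'). Output: "DEEEEWEEEEWO"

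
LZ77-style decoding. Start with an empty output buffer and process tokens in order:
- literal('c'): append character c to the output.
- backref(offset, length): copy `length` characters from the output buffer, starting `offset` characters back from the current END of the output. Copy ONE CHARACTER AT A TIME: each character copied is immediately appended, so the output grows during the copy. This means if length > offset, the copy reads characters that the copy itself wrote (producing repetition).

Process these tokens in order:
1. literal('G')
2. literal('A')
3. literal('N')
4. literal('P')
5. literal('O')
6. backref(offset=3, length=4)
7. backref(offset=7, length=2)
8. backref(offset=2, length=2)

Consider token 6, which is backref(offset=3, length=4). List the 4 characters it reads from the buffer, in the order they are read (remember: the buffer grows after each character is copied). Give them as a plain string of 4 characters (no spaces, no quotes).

Answer: NPON

Derivation:
Token 1: literal('G'). Output: "G"
Token 2: literal('A'). Output: "GA"
Token 3: literal('N'). Output: "GAN"
Token 4: literal('P'). Output: "GANP"
Token 5: literal('O'). Output: "GANPO"
Token 6: backref(off=3, len=4). Buffer before: "GANPO" (len 5)
  byte 1: read out[2]='N', append. Buffer now: "GANPON"
  byte 2: read out[3]='P', append. Buffer now: "GANPONP"
  byte 3: read out[4]='O', append. Buffer now: "GANPONPO"
  byte 4: read out[5]='N', append. Buffer now: "GANPONPON"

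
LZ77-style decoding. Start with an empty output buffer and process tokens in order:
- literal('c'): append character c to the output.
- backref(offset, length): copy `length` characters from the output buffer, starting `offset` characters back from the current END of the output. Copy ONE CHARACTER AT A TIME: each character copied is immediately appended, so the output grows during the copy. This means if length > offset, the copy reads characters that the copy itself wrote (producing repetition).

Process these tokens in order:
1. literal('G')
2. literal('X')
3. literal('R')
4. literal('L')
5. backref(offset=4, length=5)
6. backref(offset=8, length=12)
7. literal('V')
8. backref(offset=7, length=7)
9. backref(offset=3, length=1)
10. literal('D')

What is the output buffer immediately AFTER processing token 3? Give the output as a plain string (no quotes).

Answer: GXR

Derivation:
Token 1: literal('G'). Output: "G"
Token 2: literal('X'). Output: "GX"
Token 3: literal('R'). Output: "GXR"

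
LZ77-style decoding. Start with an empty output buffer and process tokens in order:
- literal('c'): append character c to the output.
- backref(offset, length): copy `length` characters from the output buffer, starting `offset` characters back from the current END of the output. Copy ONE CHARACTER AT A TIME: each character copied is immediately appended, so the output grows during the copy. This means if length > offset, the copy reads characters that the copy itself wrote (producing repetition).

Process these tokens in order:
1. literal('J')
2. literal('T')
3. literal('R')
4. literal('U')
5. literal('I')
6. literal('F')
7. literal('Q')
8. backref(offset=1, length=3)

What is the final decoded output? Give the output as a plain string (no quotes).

Token 1: literal('J'). Output: "J"
Token 2: literal('T'). Output: "JT"
Token 3: literal('R'). Output: "JTR"
Token 4: literal('U'). Output: "JTRU"
Token 5: literal('I'). Output: "JTRUI"
Token 6: literal('F'). Output: "JTRUIF"
Token 7: literal('Q'). Output: "JTRUIFQ"
Token 8: backref(off=1, len=3) (overlapping!). Copied 'QQQ' from pos 6. Output: "JTRUIFQQQQ"

Answer: JTRUIFQQQQ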